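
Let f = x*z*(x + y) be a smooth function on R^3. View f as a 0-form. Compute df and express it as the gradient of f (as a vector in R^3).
df = (z*(2*x + y)) dx + (x*z) dy + (x*(x + y)) dz; grad f = (z*(2*x + y), x*z, x*(x + y))

For a 0-form f, d f = (∂f/∂x) dx + (∂f/∂y) dy + (∂f/∂z) dz. The components of the vector representation are exactly the entries of grad f in Cartesian coordinates:
  ∂f/∂x = z*(2*x + y)
  ∂f/∂y = x*z
  ∂f/∂z = x*(x + y).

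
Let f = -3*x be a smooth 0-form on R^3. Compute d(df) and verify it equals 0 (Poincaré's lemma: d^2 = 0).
d(df) = 0

Step 1: df = sum_i (∂f/∂x_i) dx_i = (-3) dx + (0) dy + (0) dz.
Step 2: Apply d again. Using the 1-form formula, the coefficient of dx ∧ dy in d(df) is ∂^2 f/∂x ∂y - ∂^2 f/∂y ∂x = (0) - (0) = 0 (equality of mixed partials for smooth f).
Similarly for dx ∧ dz and dy ∧ dz — all coefficients vanish. So d(df) = 0.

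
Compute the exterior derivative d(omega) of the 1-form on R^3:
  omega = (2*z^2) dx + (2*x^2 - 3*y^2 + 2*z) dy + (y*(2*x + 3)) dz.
d(omega) = (4*x) dx ∧ dy + (2*y - 4*z) dx ∧ dz + (2*x + 1) dy ∧ dz

For a 1-form omega = sum_i f_i dx_i, the exterior derivative is
  d(omega) = sum_{i < j} (∂f_j/∂x_i - ∂f_i/∂x_j) dx_i ∧ dx_j.
  coefficient of dx ∧ dy: ∂f_2/∂x - ∂f_1/∂y = ∂(2*x^2 - 3*y^2 + 2*z)/∂x - ∂(2*z^2)/∂y = 4*x
  coefficient of dx ∧ dz: ∂f_3/∂x - ∂f_1/∂z = ∂(y*(2*x + 3))/∂x - ∂(2*z^2)/∂z = 2*y - 4*z
  coefficient of dy ∧ dz: ∂f_3/∂y - ∂f_2/∂z = ∂(y*(2*x + 3))/∂y - ∂(2*x^2 - 3*y^2 + 2*z)/∂z = 2*x + 1
Assembling: d(omega) = (4*x) dx ∧ dy + (2*y - 4*z) dx ∧ dz + (2*x + 1) dy ∧ dz.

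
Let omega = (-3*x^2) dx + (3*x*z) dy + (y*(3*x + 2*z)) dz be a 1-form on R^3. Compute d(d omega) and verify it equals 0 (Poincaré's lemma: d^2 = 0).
d(d omega) = 0

Step 1: d omega = sum_{i<j} (∂f_j/∂x_i - ∂f_i/∂x_j) dx_i ∧ dx_j:
  coeff of dx ∧ dy: 3*z
  coeff of dx ∧ dz: 3*y
  coeff of dy ∧ dz: 2*z
Step 2: Apply d again to each 2-form coefficient. The only possible 3-form in R^3 is dx ∧ dy ∧ dz, with coefficient
  ∂(coeff of dy∧dz)/∂x - ∂(coeff of dx∧dz)/∂y + ∂(coeff of dx∧dy)/∂z
  = ∂/∂x (2*z) - ∂/∂y (3*y) + ∂/∂z (3*z).
Each of these terms simplifies to sums of mixed partials that cancel in pairs. The result is 0 (by equality of mixed partials for smooth functions — Schwarz / Clairaut).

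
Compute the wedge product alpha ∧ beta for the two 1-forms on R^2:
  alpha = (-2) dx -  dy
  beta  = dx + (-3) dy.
alpha ∧ beta = (7) dx ∧ dy

Distribute the wedge, using dx_i ∧ dx_j = -dx_j ∧ dx_i and dx_i ∧ dx_i = 0. For each pair (i, j) with i < j, the coefficient of dx_i ∧ dx_j in alpha ∧ beta is (alpha_i * beta_j - alpha_j * beta_i). Collecting: alpha ∧ beta = (7) dx ∧ dy.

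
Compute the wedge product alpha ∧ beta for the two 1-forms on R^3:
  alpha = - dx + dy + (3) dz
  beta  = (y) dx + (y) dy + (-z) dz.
alpha ∧ beta = (-2*y) dx ∧ dy + (-3*y + z) dx ∧ dz + (-3*y - z) dy ∧ dz

Distribute the wedge, using dx_i ∧ dx_j = -dx_j ∧ dx_i and dx_i ∧ dx_i = 0. For each pair (i, j) with i < j, the coefficient of dx_i ∧ dx_j in alpha ∧ beta is (alpha_i * beta_j - alpha_j * beta_i). Collecting: alpha ∧ beta = (-2*y) dx ∧ dy + (-3*y + z) dx ∧ dz + (-3*y - z) dy ∧ dz.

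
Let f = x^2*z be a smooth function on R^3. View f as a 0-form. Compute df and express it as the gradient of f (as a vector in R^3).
df = (2*x*z) dx + (0) dy + (x^2) dz; grad f = (2*x*z, 0, x^2)

For a 0-form f, d f = (∂f/∂x) dx + (∂f/∂y) dy + (∂f/∂z) dz. The components of the vector representation are exactly the entries of grad f in Cartesian coordinates:
  ∂f/∂x = 2*x*z
  ∂f/∂y = 0
  ∂f/∂z = x^2.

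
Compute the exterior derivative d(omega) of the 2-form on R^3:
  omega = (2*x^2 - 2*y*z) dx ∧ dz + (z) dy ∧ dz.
d(omega) = (2*z) dx ∧ dy ∧ dz

For a 2-form omega = sum_{i<j} g_{ij} dx_i ∧ dx_j, the exterior derivative is
  d(omega) = sum_{i<j} d(g_{ij}) ∧ dx_i ∧ dx_j = sum_{i<j, k} (∂g_{ij}/∂x_k) dx_k ∧ dx_i ∧ dx_j.
Expand each term, using dx_k ∧ dx_i ∧ dx_j = sgn(permutation) dx_{(a)} ∧ dx_{(b)} ∧ dx_{(c)} with (a < b < c) sorted:
  d(2*x^2 - 2*y*z) includes (∂/∂y)(2*x^2 - 2*y*z) dy = (-2*z) dy, which multiplied by dx ∧ dz gives (2*z) dx ∧ dy ∧ dz
Collecting like 3-forms: d(omega) = (2*z) dx ∧ dy ∧ dz.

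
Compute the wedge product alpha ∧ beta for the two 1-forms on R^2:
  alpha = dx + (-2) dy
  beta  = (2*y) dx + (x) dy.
alpha ∧ beta = (x + 4*y) dx ∧ dy

Distribute the wedge, using dx_i ∧ dx_j = -dx_j ∧ dx_i and dx_i ∧ dx_i = 0. For each pair (i, j) with i < j, the coefficient of dx_i ∧ dx_j in alpha ∧ beta is (alpha_i * beta_j - alpha_j * beta_i). Collecting: alpha ∧ beta = (x + 4*y) dx ∧ dy.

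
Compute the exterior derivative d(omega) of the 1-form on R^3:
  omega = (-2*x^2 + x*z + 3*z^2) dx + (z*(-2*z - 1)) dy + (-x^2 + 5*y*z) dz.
d(omega) = (-3*x - 6*z) dx ∧ dz + (9*z + 1) dy ∧ dz

For a 1-form omega = sum_i f_i dx_i, the exterior derivative is
  d(omega) = sum_{i < j} (∂f_j/∂x_i - ∂f_i/∂x_j) dx_i ∧ dx_j.
  coefficient of dx ∧ dz: ∂f_3/∂x - ∂f_1/∂z = ∂(-x^2 + 5*y*z)/∂x - ∂(-2*x^2 + x*z + 3*z^2)/∂z = -3*x - 6*z
  coefficient of dy ∧ dz: ∂f_3/∂y - ∂f_2/∂z = ∂(-x^2 + 5*y*z)/∂y - ∂(z*(-2*z - 1))/∂z = 9*z + 1
Assembling: d(omega) = (-3*x - 6*z) dx ∧ dz + (9*z + 1) dy ∧ dz.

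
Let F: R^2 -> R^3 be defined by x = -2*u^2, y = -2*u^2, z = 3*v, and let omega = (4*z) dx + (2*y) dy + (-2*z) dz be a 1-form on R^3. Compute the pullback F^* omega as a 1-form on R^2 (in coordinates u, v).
F^* omega = (16*u*(u^2 - 3*v)) du + (-18*v) dv

Using F^*(f dg) = (f ∘ F) d(g ∘ F), substitute each coordinate x_i by F_i(u, v) in f_i, and replace dx_i by d F_i = (∂F_i/∂u) du + (∂F_i/∂v) dv.
  For the x component: f_1(F) = 12*v; d F_1 = (-4*u) du + (0) dv
  For the y component: f_2(F) = -4*u^2; d F_2 = (-4*u) du + (0) dv
  For the z component: f_3(F) = -6*v; d F_3 = (0) du + (3) dv
Combining and collecting du, dv coefficients:
  coeff of du: 16*u*(u^2 - 3*v)
  coeff of dv: -18*v
F^* omega = (16*u*(u^2 - 3*v)) du + (-18*v) dv.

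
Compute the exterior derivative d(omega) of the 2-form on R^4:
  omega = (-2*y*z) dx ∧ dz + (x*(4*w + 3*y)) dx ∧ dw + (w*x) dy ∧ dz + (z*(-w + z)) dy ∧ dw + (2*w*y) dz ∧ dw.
d(omega) = (w + 2*z) dx ∧ dy ∧ dz + (-3*x) dx ∧ dy ∧ dw + (3*w + x - 2*z) dy ∧ dz ∧ dw

For a 2-form omega = sum_{i<j} g_{ij} dx_i ∧ dx_j, the exterior derivative is
  d(omega) = sum_{i<j} d(g_{ij}) ∧ dx_i ∧ dx_j = sum_{i<j, k} (∂g_{ij}/∂x_k) dx_k ∧ dx_i ∧ dx_j.
Expand each term, using dx_k ∧ dx_i ∧ dx_j = sgn(permutation) dx_{(a)} ∧ dx_{(b)} ∧ dx_{(c)} with (a < b < c) sorted:
  d(-2*y*z) includes (∂/∂y)(-2*y*z) dy = (-2*z) dy, which multiplied by dx ∧ dz gives (2*z) dx ∧ dy ∧ dz
  d(x*(4*w + 3*y)) includes (∂/∂y)(x*(4*w + 3*y)) dy = (3*x) dy, which multiplied by dx ∧ dw gives (-3*x) dx ∧ dy ∧ dw
  d(w*x) includes (∂/∂x)(w*x) dx = (w) dx, which multiplied by dy ∧ dz gives (w) dx ∧ dy ∧ dz
  d(w*x) includes (∂/∂w)(w*x) dw = (x) dw, which multiplied by dy ∧ dz gives (x) dy ∧ dz ∧ dw
  d(z*(-w + z)) includes (∂/∂z)(z*(-w + z)) dz = (-w + 2*z) dz, which multiplied by dy ∧ dw gives (w - 2*z) dy ∧ dz ∧ dw
  d(2*w*y) includes (∂/∂y)(2*w*y) dy = (2*w) dy, which multiplied by dz ∧ dw gives (2*w) dy ∧ dz ∧ dw
Collecting like 3-forms: d(omega) = (w + 2*z) dx ∧ dy ∧ dz + (-3*x) dx ∧ dy ∧ dw + (3*w + x - 2*z) dy ∧ dz ∧ dw.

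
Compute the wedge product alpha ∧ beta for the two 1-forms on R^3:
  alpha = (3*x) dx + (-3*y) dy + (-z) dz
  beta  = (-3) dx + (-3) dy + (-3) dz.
alpha ∧ beta = (-9*x - 9*y) dx ∧ dy + (-9*x - 3*z) dx ∧ dz + (9*y - 3*z) dy ∧ dz

Distribute the wedge, using dx_i ∧ dx_j = -dx_j ∧ dx_i and dx_i ∧ dx_i = 0. For each pair (i, j) with i < j, the coefficient of dx_i ∧ dx_j in alpha ∧ beta is (alpha_i * beta_j - alpha_j * beta_i). Collecting: alpha ∧ beta = (-9*x - 9*y) dx ∧ dy + (-9*x - 3*z) dx ∧ dz + (9*y - 3*z) dy ∧ dz.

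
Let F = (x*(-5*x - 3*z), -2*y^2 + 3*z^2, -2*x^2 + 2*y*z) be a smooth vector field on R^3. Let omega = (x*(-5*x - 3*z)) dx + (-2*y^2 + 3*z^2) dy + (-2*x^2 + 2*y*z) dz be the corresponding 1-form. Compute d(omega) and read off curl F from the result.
d(omega) = (-4*z) dy ∧ dz + (x) dz ∧ dx + (0) dx ∧ dy; curl F = (-4*z, x, 0)

d omega = sum_{i<j} (∂f_j/∂x_i - ∂f_i/∂x_j) dx_i ∧ dx_j. Under the identification (dy ∧ dz, dz ∧ dx, dx ∧ dy) ↔ (e_x, e_y, e_z), the coefficients are exactly the components of curl F. Compute:
  ∂R/∂y - ∂Q/∂z = (2*z) - (6*z) = -4*z
  ∂P/∂z - ∂R/∂x = (-3*x) - (-4*x) = x
  ∂Q/∂x - ∂P/∂y = (0) - (0) = 0.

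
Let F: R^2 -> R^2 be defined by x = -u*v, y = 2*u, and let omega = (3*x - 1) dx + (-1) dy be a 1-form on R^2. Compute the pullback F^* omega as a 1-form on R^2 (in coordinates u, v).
F^* omega = (3*u*v^2 + v - 2) du + (u*(3*u*v + 1)) dv

Using F^*(f dg) = (f ∘ F) d(g ∘ F), substitute each coordinate x_i by F_i(u, v) in f_i, and replace dx_i by d F_i = (∂F_i/∂u) du + (∂F_i/∂v) dv.
  For the x component: f_1(F) = -3*u*v - 1; d F_1 = (-v) du + (-u) dv
  For the y component: f_2(F) = -1; d F_2 = (2) du + (0) dv
Combining and collecting du, dv coefficients:
  coeff of du: 3*u*v^2 + v - 2
  coeff of dv: u*(3*u*v + 1)
F^* omega = (3*u*v^2 + v - 2) du + (u*(3*u*v + 1)) dv.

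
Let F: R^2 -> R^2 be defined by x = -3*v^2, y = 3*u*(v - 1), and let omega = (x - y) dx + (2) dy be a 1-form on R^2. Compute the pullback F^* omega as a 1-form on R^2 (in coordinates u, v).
F^* omega = (6*v - 6) du + (18*u*v^2 - 18*u*v + 6*u + 18*v^3) dv

Using F^*(f dg) = (f ∘ F) d(g ∘ F), substitute each coordinate x_i by F_i(u, v) in f_i, and replace dx_i by d F_i = (∂F_i/∂u) du + (∂F_i/∂v) dv.
  For the x component: f_1(F) = -3*u*v + 3*u - 3*v^2; d F_1 = (0) du + (-6*v) dv
  For the y component: f_2(F) = 2; d F_2 = (3*v - 3) du + (3*u) dv
Combining and collecting du, dv coefficients:
  coeff of du: 6*v - 6
  coeff of dv: 18*u*v^2 - 18*u*v + 6*u + 18*v^3
F^* omega = (6*v - 6) du + (18*u*v^2 - 18*u*v + 6*u + 18*v^3) dv.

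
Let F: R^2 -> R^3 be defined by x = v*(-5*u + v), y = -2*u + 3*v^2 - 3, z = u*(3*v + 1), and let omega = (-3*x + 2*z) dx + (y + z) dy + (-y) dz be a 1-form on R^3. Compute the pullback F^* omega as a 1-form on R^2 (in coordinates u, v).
F^* omega = (-105*u*v^2 - 10*u*v + 4*u + 6*v^3 - 9*v^2 + 9*v + 9) du + (-105*u^2*v - 4*u^2 + 66*u*v^2 - 2*u*v + 9*u + 12*v^3 - 18*v) dv

Using F^*(f dg) = (f ∘ F) d(g ∘ F), substitute each coordinate x_i by F_i(u, v) in f_i, and replace dx_i by d F_i = (∂F_i/∂u) du + (∂F_i/∂v) dv.
  For the x component: f_1(F) = 21*u*v + 2*u - 3*v^2; d F_1 = (-5*v) du + (-5*u + 2*v) dv
  For the y component: f_2(F) = 3*u*v - u + 3*v^2 - 3; d F_2 = (-2) du + (6*v) dv
  For the z component: f_3(F) = 2*u - 3*v^2 + 3; d F_3 = (3*v + 1) du + (3*u) dv
Combining and collecting du, dv coefficients:
  coeff of du: -105*u*v^2 - 10*u*v + 4*u + 6*v^3 - 9*v^2 + 9*v + 9
  coeff of dv: -105*u^2*v - 4*u^2 + 66*u*v^2 - 2*u*v + 9*u + 12*v^3 - 18*v
F^* omega = (-105*u*v^2 - 10*u*v + 4*u + 6*v^3 - 9*v^2 + 9*v + 9) du + (-105*u^2*v - 4*u^2 + 66*u*v^2 - 2*u*v + 9*u + 12*v^3 - 18*v) dv.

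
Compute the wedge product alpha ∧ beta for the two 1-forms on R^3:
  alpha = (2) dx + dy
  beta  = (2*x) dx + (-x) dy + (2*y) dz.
alpha ∧ beta = (-4*x) dx ∧ dy + (4*y) dx ∧ dz + (2*y) dy ∧ dz

Distribute the wedge, using dx_i ∧ dx_j = -dx_j ∧ dx_i and dx_i ∧ dx_i = 0. For each pair (i, j) with i < j, the coefficient of dx_i ∧ dx_j in alpha ∧ beta is (alpha_i * beta_j - alpha_j * beta_i). Collecting: alpha ∧ beta = (-4*x) dx ∧ dy + (4*y) dx ∧ dz + (2*y) dy ∧ dz.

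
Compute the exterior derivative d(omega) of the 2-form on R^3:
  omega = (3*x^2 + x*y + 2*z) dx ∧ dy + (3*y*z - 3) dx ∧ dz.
d(omega) = (2 - 3*z) dx ∧ dy ∧ dz

For a 2-form omega = sum_{i<j} g_{ij} dx_i ∧ dx_j, the exterior derivative is
  d(omega) = sum_{i<j} d(g_{ij}) ∧ dx_i ∧ dx_j = sum_{i<j, k} (∂g_{ij}/∂x_k) dx_k ∧ dx_i ∧ dx_j.
Expand each term, using dx_k ∧ dx_i ∧ dx_j = sgn(permutation) dx_{(a)} ∧ dx_{(b)} ∧ dx_{(c)} with (a < b < c) sorted:
  d(3*x^2 + x*y + 2*z) includes (∂/∂z)(3*x^2 + x*y + 2*z) dz = (2) dz, which multiplied by dx ∧ dy gives (2) dx ∧ dy ∧ dz
  d(3*y*z - 3) includes (∂/∂y)(3*y*z - 3) dy = (3*z) dy, which multiplied by dx ∧ dz gives (-3*z) dx ∧ dy ∧ dz
Collecting like 3-forms: d(omega) = (2 - 3*z) dx ∧ dy ∧ dz.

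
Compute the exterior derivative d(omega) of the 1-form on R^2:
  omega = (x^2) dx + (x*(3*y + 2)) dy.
d(omega) = (3*y + 2) dx ∧ dy

For a 1-form omega = sum_i f_i dx_i, the exterior derivative is
  d(omega) = sum_{i < j} (∂f_j/∂x_i - ∂f_i/∂x_j) dx_i ∧ dx_j.
  coefficient of dx ∧ dy: ∂f_2/∂x - ∂f_1/∂y = ∂(x*(3*y + 2))/∂x - ∂(x^2)/∂y = 3*y + 2
Assembling: d(omega) = (3*y + 2) dx ∧ dy.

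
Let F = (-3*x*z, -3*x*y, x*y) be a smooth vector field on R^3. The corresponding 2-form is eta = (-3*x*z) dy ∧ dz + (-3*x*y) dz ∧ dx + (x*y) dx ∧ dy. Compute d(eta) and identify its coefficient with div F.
d(eta) = (-3*x - 3*z) dx ∧ dy ∧ dz; div F = -3*x - 3*z

For a 2-form in R^3 of the form above, applying d gives a 3-form with coefficient ∂P/∂x + ∂Q/∂y + ∂R/∂z:
  ∂P/∂x = -3*z
  ∂Q/∂y = -3*x
  ∂R/∂z = 0
Sum = -3*x - 3*z, which is exactly div F.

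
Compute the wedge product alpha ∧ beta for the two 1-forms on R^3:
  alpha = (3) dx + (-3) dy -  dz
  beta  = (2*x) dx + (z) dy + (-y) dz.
alpha ∧ beta = (6*x + 3*z) dx ∧ dy + (2*x - 3*y) dx ∧ dz + (3*y + z) dy ∧ dz

Distribute the wedge, using dx_i ∧ dx_j = -dx_j ∧ dx_i and dx_i ∧ dx_i = 0. For each pair (i, j) with i < j, the coefficient of dx_i ∧ dx_j in alpha ∧ beta is (alpha_i * beta_j - alpha_j * beta_i). Collecting: alpha ∧ beta = (6*x + 3*z) dx ∧ dy + (2*x - 3*y) dx ∧ dz + (3*y + z) dy ∧ dz.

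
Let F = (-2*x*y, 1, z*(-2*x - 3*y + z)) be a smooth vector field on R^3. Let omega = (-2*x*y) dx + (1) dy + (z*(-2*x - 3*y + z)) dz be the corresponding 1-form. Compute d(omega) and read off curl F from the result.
d(omega) = (-3*z) dy ∧ dz + (2*z) dz ∧ dx + (2*x) dx ∧ dy; curl F = (-3*z, 2*z, 2*x)

d omega = sum_{i<j} (∂f_j/∂x_i - ∂f_i/∂x_j) dx_i ∧ dx_j. Under the identification (dy ∧ dz, dz ∧ dx, dx ∧ dy) ↔ (e_x, e_y, e_z), the coefficients are exactly the components of curl F. Compute:
  ∂R/∂y - ∂Q/∂z = (-3*z) - (0) = -3*z
  ∂P/∂z - ∂R/∂x = (0) - (-2*z) = 2*z
  ∂Q/∂x - ∂P/∂y = (0) - (-2*x) = 2*x.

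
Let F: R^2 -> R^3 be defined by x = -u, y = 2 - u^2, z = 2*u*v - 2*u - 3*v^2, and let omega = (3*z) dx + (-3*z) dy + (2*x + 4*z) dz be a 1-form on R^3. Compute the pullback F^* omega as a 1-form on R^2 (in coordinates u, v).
F^* omega = (12*u^2*v - 12*u^2 - 2*u*v^2 - 42*u*v + 26*u - 24*v^3 + 33*v^2) du + (16*u^2*v - 20*u^2 - 72*u*v^2 + 60*u*v + 72*v^3) dv

Using F^*(f dg) = (f ∘ F) d(g ∘ F), substitute each coordinate x_i by F_i(u, v) in f_i, and replace dx_i by d F_i = (∂F_i/∂u) du + (∂F_i/∂v) dv.
  For the x component: f_1(F) = 6*u*v - 6*u - 9*v^2; d F_1 = (-1) du + (0) dv
  For the y component: f_2(F) = -6*u*v + 6*u + 9*v^2; d F_2 = (-2*u) du + (0) dv
  For the z component: f_3(F) = 8*u*v - 10*u - 12*v^2; d F_3 = (2*v - 2) du + (2*u - 6*v) dv
Combining and collecting du, dv coefficients:
  coeff of du: 12*u^2*v - 12*u^2 - 2*u*v^2 - 42*u*v + 26*u - 24*v^3 + 33*v^2
  coeff of dv: 16*u^2*v - 20*u^2 - 72*u*v^2 + 60*u*v + 72*v^3
F^* omega = (12*u^2*v - 12*u^2 - 2*u*v^2 - 42*u*v + 26*u - 24*v^3 + 33*v^2) du + (16*u^2*v - 20*u^2 - 72*u*v^2 + 60*u*v + 72*v^3) dv.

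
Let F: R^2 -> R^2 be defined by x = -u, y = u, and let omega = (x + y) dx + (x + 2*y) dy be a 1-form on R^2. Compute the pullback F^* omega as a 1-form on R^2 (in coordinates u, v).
F^* omega = (u) du

Using F^*(f dg) = (f ∘ F) d(g ∘ F), substitute each coordinate x_i by F_i(u, v) in f_i, and replace dx_i by d F_i = (∂F_i/∂u) du + (∂F_i/∂v) dv.
  For the x component: f_1(F) = 0; d F_1 = (-1) du + (0) dv
  For the y component: f_2(F) = u; d F_2 = (1) du + (0) dv
Combining and collecting du, dv coefficients:
  coeff of du: u
  coeff of dv: 0
F^* omega = (u) du.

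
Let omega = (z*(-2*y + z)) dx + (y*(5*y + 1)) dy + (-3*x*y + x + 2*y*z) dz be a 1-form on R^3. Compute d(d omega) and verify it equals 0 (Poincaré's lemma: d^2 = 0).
d(d omega) = 0

Step 1: d omega = sum_{i<j} (∂f_j/∂x_i - ∂f_i/∂x_j) dx_i ∧ dx_j:
  coeff of dx ∧ dy: 2*z
  coeff of dx ∧ dz: -y - 2*z + 1
  coeff of dy ∧ dz: -3*x + 2*z
Step 2: Apply d again to each 2-form coefficient. The only possible 3-form in R^3 is dx ∧ dy ∧ dz, with coefficient
  ∂(coeff of dy∧dz)/∂x - ∂(coeff of dx∧dz)/∂y + ∂(coeff of dx∧dy)/∂z
  = ∂/∂x (-3*x + 2*z) - ∂/∂y (-y - 2*z + 1) + ∂/∂z (2*z).
Each of these terms simplifies to sums of mixed partials that cancel in pairs. The result is 0 (by equality of mixed partials for smooth functions — Schwarz / Clairaut).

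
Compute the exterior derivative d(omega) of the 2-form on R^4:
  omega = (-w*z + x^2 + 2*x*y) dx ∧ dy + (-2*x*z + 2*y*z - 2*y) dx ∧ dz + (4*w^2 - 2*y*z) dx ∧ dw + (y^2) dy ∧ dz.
d(omega) = (-w - 2*z + 2) dx ∧ dy ∧ dz + (z) dx ∧ dy ∧ dw + (2*y) dx ∧ dz ∧ dw

For a 2-form omega = sum_{i<j} g_{ij} dx_i ∧ dx_j, the exterior derivative is
  d(omega) = sum_{i<j} d(g_{ij}) ∧ dx_i ∧ dx_j = sum_{i<j, k} (∂g_{ij}/∂x_k) dx_k ∧ dx_i ∧ dx_j.
Expand each term, using dx_k ∧ dx_i ∧ dx_j = sgn(permutation) dx_{(a)} ∧ dx_{(b)} ∧ dx_{(c)} with (a < b < c) sorted:
  d(-w*z + x^2 + 2*x*y) includes (∂/∂z)(-w*z + x^2 + 2*x*y) dz = (-w) dz, which multiplied by dx ∧ dy gives (-w) dx ∧ dy ∧ dz
  d(-w*z + x^2 + 2*x*y) includes (∂/∂w)(-w*z + x^2 + 2*x*y) dw = (-z) dw, which multiplied by dx ∧ dy gives (-z) dx ∧ dy ∧ dw
  d(-2*x*z + 2*y*z - 2*y) includes (∂/∂y)(-2*x*z + 2*y*z - 2*y) dy = (2*z - 2) dy, which multiplied by dx ∧ dz gives (2 - 2*z) dx ∧ dy ∧ dz
  d(4*w^2 - 2*y*z) includes (∂/∂y)(4*w^2 - 2*y*z) dy = (-2*z) dy, which multiplied by dx ∧ dw gives (2*z) dx ∧ dy ∧ dw
  d(4*w^2 - 2*y*z) includes (∂/∂z)(4*w^2 - 2*y*z) dz = (-2*y) dz, which multiplied by dx ∧ dw gives (2*y) dx ∧ dz ∧ dw
Collecting like 3-forms: d(omega) = (-w - 2*z + 2) dx ∧ dy ∧ dz + (z) dx ∧ dy ∧ dw + (2*y) dx ∧ dz ∧ dw.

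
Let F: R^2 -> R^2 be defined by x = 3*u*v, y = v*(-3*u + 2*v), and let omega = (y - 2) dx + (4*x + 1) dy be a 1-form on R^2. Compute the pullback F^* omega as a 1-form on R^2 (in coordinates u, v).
F^* omega = (3*v*(-15*u*v + 2*v^2 - 3)) du + (-45*u^2*v + 54*u*v^2 - 9*u + 4*v) dv

Using F^*(f dg) = (f ∘ F) d(g ∘ F), substitute each coordinate x_i by F_i(u, v) in f_i, and replace dx_i by d F_i = (∂F_i/∂u) du + (∂F_i/∂v) dv.
  For the x component: f_1(F) = -3*u*v + 2*v^2 - 2; d F_1 = (3*v) du + (3*u) dv
  For the y component: f_2(F) = 12*u*v + 1; d F_2 = (-3*v) du + (-3*u + 4*v) dv
Combining and collecting du, dv coefficients:
  coeff of du: 3*v*(-15*u*v + 2*v^2 - 3)
  coeff of dv: -45*u^2*v + 54*u*v^2 - 9*u + 4*v
F^* omega = (3*v*(-15*u*v + 2*v^2 - 3)) du + (-45*u^2*v + 54*u*v^2 - 9*u + 4*v) dv.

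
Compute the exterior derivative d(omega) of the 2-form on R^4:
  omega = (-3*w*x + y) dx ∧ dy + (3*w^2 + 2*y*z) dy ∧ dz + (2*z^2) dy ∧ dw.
d(omega) = (-3*x) dx ∧ dy ∧ dw + (6*w - 4*z) dy ∧ dz ∧ dw

For a 2-form omega = sum_{i<j} g_{ij} dx_i ∧ dx_j, the exterior derivative is
  d(omega) = sum_{i<j} d(g_{ij}) ∧ dx_i ∧ dx_j = sum_{i<j, k} (∂g_{ij}/∂x_k) dx_k ∧ dx_i ∧ dx_j.
Expand each term, using dx_k ∧ dx_i ∧ dx_j = sgn(permutation) dx_{(a)} ∧ dx_{(b)} ∧ dx_{(c)} with (a < b < c) sorted:
  d(-3*w*x + y) includes (∂/∂w)(-3*w*x + y) dw = (-3*x) dw, which multiplied by dx ∧ dy gives (-3*x) dx ∧ dy ∧ dw
  d(3*w^2 + 2*y*z) includes (∂/∂w)(3*w^2 + 2*y*z) dw = (6*w) dw, which multiplied by dy ∧ dz gives (6*w) dy ∧ dz ∧ dw
  d(2*z^2) includes (∂/∂z)(2*z^2) dz = (4*z) dz, which multiplied by dy ∧ dw gives (-4*z) dy ∧ dz ∧ dw
Collecting like 3-forms: d(omega) = (-3*x) dx ∧ dy ∧ dw + (6*w - 4*z) dy ∧ dz ∧ dw.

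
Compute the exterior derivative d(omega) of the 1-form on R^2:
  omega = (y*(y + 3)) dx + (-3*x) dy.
d(omega) = (-2*y - 6) dx ∧ dy

For a 1-form omega = sum_i f_i dx_i, the exterior derivative is
  d(omega) = sum_{i < j} (∂f_j/∂x_i - ∂f_i/∂x_j) dx_i ∧ dx_j.
  coefficient of dx ∧ dy: ∂f_2/∂x - ∂f_1/∂y = ∂(-3*x)/∂x - ∂(y*(y + 3))/∂y = -2*y - 6
Assembling: d(omega) = (-2*y - 6) dx ∧ dy.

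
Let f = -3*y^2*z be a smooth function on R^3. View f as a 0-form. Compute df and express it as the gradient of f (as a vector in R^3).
df = (0) dx + (-6*y*z) dy + (-3*y^2) dz; grad f = (0, -6*y*z, -3*y^2)

For a 0-form f, d f = (∂f/∂x) dx + (∂f/∂y) dy + (∂f/∂z) dz. The components of the vector representation are exactly the entries of grad f in Cartesian coordinates:
  ∂f/∂x = 0
  ∂f/∂y = -6*y*z
  ∂f/∂z = -3*y^2.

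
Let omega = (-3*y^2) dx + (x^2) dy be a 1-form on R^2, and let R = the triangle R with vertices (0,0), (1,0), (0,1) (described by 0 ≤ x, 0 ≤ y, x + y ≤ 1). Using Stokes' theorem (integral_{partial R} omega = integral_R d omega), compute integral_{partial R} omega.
integral_(partial R) omega = 4/3

Stokes: integral_partial_R omega = integral_R d omega with d omega = (∂Q/∂x - ∂P/∂y) dx ∧ dy.
  ∂Q/∂x = 2*x
  ∂P/∂y = -6*y
  integrand = ∂Q/∂x - ∂P/∂y = 2*x + 6*y.
Integrating over R: integral_0^1 integral_0^{1-x} (2*x + 6*y) dy dx = 4/3.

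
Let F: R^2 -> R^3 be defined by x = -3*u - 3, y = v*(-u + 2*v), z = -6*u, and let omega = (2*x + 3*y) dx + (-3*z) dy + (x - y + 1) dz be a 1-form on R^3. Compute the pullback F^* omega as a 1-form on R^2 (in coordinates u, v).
F^* omega = (-15*u*v + 36*u - 6*v^2 + 30) du + (18*u*(-u + 4*v)) dv

Using F^*(f dg) = (f ∘ F) d(g ∘ F), substitute each coordinate x_i by F_i(u, v) in f_i, and replace dx_i by d F_i = (∂F_i/∂u) du + (∂F_i/∂v) dv.
  For the x component: f_1(F) = -3*u*v - 6*u + 6*v^2 - 6; d F_1 = (-3) du + (0) dv
  For the y component: f_2(F) = 18*u; d F_2 = (-v) du + (-u + 4*v) dv
  For the z component: f_3(F) = u*v - 3*u - 2*v^2 - 2; d F_3 = (-6) du + (0) dv
Combining and collecting du, dv coefficients:
  coeff of du: -15*u*v + 36*u - 6*v^2 + 30
  coeff of dv: 18*u*(-u + 4*v)
F^* omega = (-15*u*v + 36*u - 6*v^2 + 30) du + (18*u*(-u + 4*v)) dv.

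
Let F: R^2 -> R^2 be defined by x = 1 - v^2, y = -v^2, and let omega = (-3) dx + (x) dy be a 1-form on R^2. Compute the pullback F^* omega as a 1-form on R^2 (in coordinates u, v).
F^* omega = (2*v*(v^2 + 2)) dv

Using F^*(f dg) = (f ∘ F) d(g ∘ F), substitute each coordinate x_i by F_i(u, v) in f_i, and replace dx_i by d F_i = (∂F_i/∂u) du + (∂F_i/∂v) dv.
  For the x component: f_1(F) = -3; d F_1 = (0) du + (-2*v) dv
  For the y component: f_2(F) = 1 - v^2; d F_2 = (0) du + (-2*v) dv
Combining and collecting du, dv coefficients:
  coeff of du: 0
  coeff of dv: 2*v*(v^2 + 2)
F^* omega = (2*v*(v^2 + 2)) dv.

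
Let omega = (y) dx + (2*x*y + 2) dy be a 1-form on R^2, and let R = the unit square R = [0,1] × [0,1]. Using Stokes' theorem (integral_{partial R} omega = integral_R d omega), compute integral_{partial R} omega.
integral_(partial R) omega = 0

Stokes: integral_partial_R omega = integral_R d omega with d omega = (∂Q/∂x - ∂P/∂y) dx ∧ dy.
  ∂Q/∂x = 2*y
  ∂P/∂y = 1
  integrand = ∂Q/∂x - ∂P/∂y = 2*y - 1.
Integrating over R: integral_0^1 integral_0^1 (2*y - 1) dx dy = 0.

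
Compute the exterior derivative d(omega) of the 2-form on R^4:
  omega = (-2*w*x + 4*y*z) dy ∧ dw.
d(omega) = (-2*w) dx ∧ dy ∧ dw + (-4*y) dy ∧ dz ∧ dw

For a 2-form omega = sum_{i<j} g_{ij} dx_i ∧ dx_j, the exterior derivative is
  d(omega) = sum_{i<j} d(g_{ij}) ∧ dx_i ∧ dx_j = sum_{i<j, k} (∂g_{ij}/∂x_k) dx_k ∧ dx_i ∧ dx_j.
Expand each term, using dx_k ∧ dx_i ∧ dx_j = sgn(permutation) dx_{(a)} ∧ dx_{(b)} ∧ dx_{(c)} with (a < b < c) sorted:
  d(-2*w*x + 4*y*z) includes (∂/∂x)(-2*w*x + 4*y*z) dx = (-2*w) dx, which multiplied by dy ∧ dw gives (-2*w) dx ∧ dy ∧ dw
  d(-2*w*x + 4*y*z) includes (∂/∂z)(-2*w*x + 4*y*z) dz = (4*y) dz, which multiplied by dy ∧ dw gives (-4*y) dy ∧ dz ∧ dw
Collecting like 3-forms: d(omega) = (-2*w) dx ∧ dy ∧ dw + (-4*y) dy ∧ dz ∧ dw.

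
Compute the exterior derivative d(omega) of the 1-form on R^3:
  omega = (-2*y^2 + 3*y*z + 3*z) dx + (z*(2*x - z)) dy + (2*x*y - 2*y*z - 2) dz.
d(omega) = (4*y - z) dx ∧ dy + (-y - 3) dx ∧ dz

For a 1-form omega = sum_i f_i dx_i, the exterior derivative is
  d(omega) = sum_{i < j} (∂f_j/∂x_i - ∂f_i/∂x_j) dx_i ∧ dx_j.
  coefficient of dx ∧ dy: ∂f_2/∂x - ∂f_1/∂y = ∂(z*(2*x - z))/∂x - ∂(-2*y^2 + 3*y*z + 3*z)/∂y = 4*y - z
  coefficient of dx ∧ dz: ∂f_3/∂x - ∂f_1/∂z = ∂(2*x*y - 2*y*z - 2)/∂x - ∂(-2*y^2 + 3*y*z + 3*z)/∂z = -y - 3
Assembling: d(omega) = (4*y - z) dx ∧ dy + (-y - 3) dx ∧ dz.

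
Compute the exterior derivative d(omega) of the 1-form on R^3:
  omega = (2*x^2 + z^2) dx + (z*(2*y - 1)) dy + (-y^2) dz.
d(omega) = (-2*z) dx ∧ dz + (1 - 4*y) dy ∧ dz

For a 1-form omega = sum_i f_i dx_i, the exterior derivative is
  d(omega) = sum_{i < j} (∂f_j/∂x_i - ∂f_i/∂x_j) dx_i ∧ dx_j.
  coefficient of dx ∧ dz: ∂f_3/∂x - ∂f_1/∂z = ∂(-y^2)/∂x - ∂(2*x^2 + z^2)/∂z = -2*z
  coefficient of dy ∧ dz: ∂f_3/∂y - ∂f_2/∂z = ∂(-y^2)/∂y - ∂(z*(2*y - 1))/∂z = 1 - 4*y
Assembling: d(omega) = (-2*z) dx ∧ dz + (1 - 4*y) dy ∧ dz.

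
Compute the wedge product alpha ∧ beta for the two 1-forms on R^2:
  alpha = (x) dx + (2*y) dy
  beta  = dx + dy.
alpha ∧ beta = (x - 2*y) dx ∧ dy

Distribute the wedge, using dx_i ∧ dx_j = -dx_j ∧ dx_i and dx_i ∧ dx_i = 0. For each pair (i, j) with i < j, the coefficient of dx_i ∧ dx_j in alpha ∧ beta is (alpha_i * beta_j - alpha_j * beta_i). Collecting: alpha ∧ beta = (x - 2*y) dx ∧ dy.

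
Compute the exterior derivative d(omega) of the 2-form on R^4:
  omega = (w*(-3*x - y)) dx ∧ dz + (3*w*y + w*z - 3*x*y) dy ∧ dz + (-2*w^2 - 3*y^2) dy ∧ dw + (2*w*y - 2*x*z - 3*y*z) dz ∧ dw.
d(omega) = (w - 3*y) dx ∧ dy ∧ dz + (-3*x - y - 2*z) dx ∧ dz ∧ dw + (2*w + 3*y - 2*z) dy ∧ dz ∧ dw

For a 2-form omega = sum_{i<j} g_{ij} dx_i ∧ dx_j, the exterior derivative is
  d(omega) = sum_{i<j} d(g_{ij}) ∧ dx_i ∧ dx_j = sum_{i<j, k} (∂g_{ij}/∂x_k) dx_k ∧ dx_i ∧ dx_j.
Expand each term, using dx_k ∧ dx_i ∧ dx_j = sgn(permutation) dx_{(a)} ∧ dx_{(b)} ∧ dx_{(c)} with (a < b < c) sorted:
  d(w*(-3*x - y)) includes (∂/∂y)(w*(-3*x - y)) dy = (-w) dy, which multiplied by dx ∧ dz gives (w) dx ∧ dy ∧ dz
  d(w*(-3*x - y)) includes (∂/∂w)(w*(-3*x - y)) dw = (-3*x - y) dw, which multiplied by dx ∧ dz gives (-3*x - y) dx ∧ dz ∧ dw
  d(3*w*y + w*z - 3*x*y) includes (∂/∂x)(3*w*y + w*z - 3*x*y) dx = (-3*y) dx, which multiplied by dy ∧ dz gives (-3*y) dx ∧ dy ∧ dz
  d(3*w*y + w*z - 3*x*y) includes (∂/∂w)(3*w*y + w*z - 3*x*y) dw = (3*y + z) dw, which multiplied by dy ∧ dz gives (3*y + z) dy ∧ dz ∧ dw
  d(2*w*y - 2*x*z - 3*y*z) includes (∂/∂x)(2*w*y - 2*x*z - 3*y*z) dx = (-2*z) dx, which multiplied by dz ∧ dw gives (-2*z) dx ∧ dz ∧ dw
  d(2*w*y - 2*x*z - 3*y*z) includes (∂/∂y)(2*w*y - 2*x*z - 3*y*z) dy = (2*w - 3*z) dy, which multiplied by dz ∧ dw gives (2*w - 3*z) dy ∧ dz ∧ dw
Collecting like 3-forms: d(omega) = (w - 3*y) dx ∧ dy ∧ dz + (-3*x - y - 2*z) dx ∧ dz ∧ dw + (2*w + 3*y - 2*z) dy ∧ dz ∧ dw.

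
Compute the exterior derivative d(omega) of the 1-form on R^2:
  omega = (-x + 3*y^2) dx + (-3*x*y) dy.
d(omega) = (-9*y) dx ∧ dy

For a 1-form omega = sum_i f_i dx_i, the exterior derivative is
  d(omega) = sum_{i < j} (∂f_j/∂x_i - ∂f_i/∂x_j) dx_i ∧ dx_j.
  coefficient of dx ∧ dy: ∂f_2/∂x - ∂f_1/∂y = ∂(-3*x*y)/∂x - ∂(-x + 3*y^2)/∂y = -9*y
Assembling: d(omega) = (-9*y) dx ∧ dy.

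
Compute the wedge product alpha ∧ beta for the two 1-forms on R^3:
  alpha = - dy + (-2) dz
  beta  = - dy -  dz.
alpha ∧ beta = (-1) dy ∧ dz

Distribute the wedge, using dx_i ∧ dx_j = -dx_j ∧ dx_i and dx_i ∧ dx_i = 0. For each pair (i, j) with i < j, the coefficient of dx_i ∧ dx_j in alpha ∧ beta is (alpha_i * beta_j - alpha_j * beta_i). Collecting: alpha ∧ beta = (-1) dy ∧ dz.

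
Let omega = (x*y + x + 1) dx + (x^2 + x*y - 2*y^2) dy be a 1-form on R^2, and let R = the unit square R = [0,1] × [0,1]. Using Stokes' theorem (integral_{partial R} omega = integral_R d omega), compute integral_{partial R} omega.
integral_(partial R) omega = 1

Stokes: integral_partial_R omega = integral_R d omega with d omega = (∂Q/∂x - ∂P/∂y) dx ∧ dy.
  ∂Q/∂x = 2*x + y
  ∂P/∂y = x
  integrand = ∂Q/∂x - ∂P/∂y = x + y.
Integrating over R: integral_0^1 integral_0^1 (x + y) dx dy = 1.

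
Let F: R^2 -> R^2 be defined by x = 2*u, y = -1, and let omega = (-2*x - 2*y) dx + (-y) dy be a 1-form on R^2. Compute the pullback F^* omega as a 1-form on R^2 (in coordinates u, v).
F^* omega = (4 - 8*u) du

Using F^*(f dg) = (f ∘ F) d(g ∘ F), substitute each coordinate x_i by F_i(u, v) in f_i, and replace dx_i by d F_i = (∂F_i/∂u) du + (∂F_i/∂v) dv.
  For the x component: f_1(F) = 2 - 4*u; d F_1 = (2) du + (0) dv
  For the y component: f_2(F) = 1; d F_2 = (0) du + (0) dv
Combining and collecting du, dv coefficients:
  coeff of du: 4 - 8*u
  coeff of dv: 0
F^* omega = (4 - 8*u) du.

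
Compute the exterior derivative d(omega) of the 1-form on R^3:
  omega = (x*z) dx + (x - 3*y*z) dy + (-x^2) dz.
d(omega) = (1) dx ∧ dy + (-3*x) dx ∧ dz + (3*y) dy ∧ dz

For a 1-form omega = sum_i f_i dx_i, the exterior derivative is
  d(omega) = sum_{i < j} (∂f_j/∂x_i - ∂f_i/∂x_j) dx_i ∧ dx_j.
  coefficient of dx ∧ dy: ∂f_2/∂x - ∂f_1/∂y = ∂(x - 3*y*z)/∂x - ∂(x*z)/∂y = 1
  coefficient of dx ∧ dz: ∂f_3/∂x - ∂f_1/∂z = ∂(-x^2)/∂x - ∂(x*z)/∂z = -3*x
  coefficient of dy ∧ dz: ∂f_3/∂y - ∂f_2/∂z = ∂(-x^2)/∂y - ∂(x - 3*y*z)/∂z = 3*y
Assembling: d(omega) = (1) dx ∧ dy + (-3*x) dx ∧ dz + (3*y) dy ∧ dz.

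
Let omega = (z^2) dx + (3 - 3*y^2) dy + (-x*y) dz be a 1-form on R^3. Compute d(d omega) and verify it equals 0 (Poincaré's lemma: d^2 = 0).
d(d omega) = 0

Step 1: d omega = sum_{i<j} (∂f_j/∂x_i - ∂f_i/∂x_j) dx_i ∧ dx_j:
  coeff of dx ∧ dy: 0
  coeff of dx ∧ dz: -y - 2*z
  coeff of dy ∧ dz: -x
Step 2: Apply d again to each 2-form coefficient. The only possible 3-form in R^3 is dx ∧ dy ∧ dz, with coefficient
  ∂(coeff of dy∧dz)/∂x - ∂(coeff of dx∧dz)/∂y + ∂(coeff of dx∧dy)/∂z
  = ∂/∂x (-x) - ∂/∂y (-y - 2*z) + ∂/∂z (0).
Each of these terms simplifies to sums of mixed partials that cancel in pairs. The result is 0 (by equality of mixed partials for smooth functions — Schwarz / Clairaut).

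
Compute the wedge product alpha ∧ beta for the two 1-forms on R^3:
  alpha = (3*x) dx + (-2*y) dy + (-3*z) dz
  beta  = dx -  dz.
alpha ∧ beta = (-3*x + 3*z) dx ∧ dz + (2*y) dx ∧ dy + (2*y) dy ∧ dz

Distribute the wedge, using dx_i ∧ dx_j = -dx_j ∧ dx_i and dx_i ∧ dx_i = 0. For each pair (i, j) with i < j, the coefficient of dx_i ∧ dx_j in alpha ∧ beta is (alpha_i * beta_j - alpha_j * beta_i). Collecting: alpha ∧ beta = (-3*x + 3*z) dx ∧ dz + (2*y) dx ∧ dy + (2*y) dy ∧ dz.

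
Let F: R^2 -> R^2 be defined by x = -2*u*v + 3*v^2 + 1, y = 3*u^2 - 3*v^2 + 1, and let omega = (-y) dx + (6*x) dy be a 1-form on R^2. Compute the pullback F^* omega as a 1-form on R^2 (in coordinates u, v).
F^* omega = (-66*u^2*v + 108*u*v^2 + 36*u - 6*v^3 + 2*v) du + (6*u^3 - 18*u^2*v + 66*u*v^2 + 2*u - 90*v^3 - 42*v) dv

Using F^*(f dg) = (f ∘ F) d(g ∘ F), substitute each coordinate x_i by F_i(u, v) in f_i, and replace dx_i by d F_i = (∂F_i/∂u) du + (∂F_i/∂v) dv.
  For the x component: f_1(F) = -3*u^2 + 3*v^2 - 1; d F_1 = (-2*v) du + (-2*u + 6*v) dv
  For the y component: f_2(F) = -12*u*v + 18*v^2 + 6; d F_2 = (6*u) du + (-6*v) dv
Combining and collecting du, dv coefficients:
  coeff of du: -66*u^2*v + 108*u*v^2 + 36*u - 6*v^3 + 2*v
  coeff of dv: 6*u^3 - 18*u^2*v + 66*u*v^2 + 2*u - 90*v^3 - 42*v
F^* omega = (-66*u^2*v + 108*u*v^2 + 36*u - 6*v^3 + 2*v) du + (6*u^3 - 18*u^2*v + 66*u*v^2 + 2*u - 90*v^3 - 42*v) dv.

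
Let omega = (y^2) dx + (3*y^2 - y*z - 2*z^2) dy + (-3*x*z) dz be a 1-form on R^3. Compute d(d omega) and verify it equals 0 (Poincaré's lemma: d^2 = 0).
d(d omega) = 0

Step 1: d omega = sum_{i<j} (∂f_j/∂x_i - ∂f_i/∂x_j) dx_i ∧ dx_j:
  coeff of dx ∧ dy: -2*y
  coeff of dx ∧ dz: -3*z
  coeff of dy ∧ dz: y + 4*z
Step 2: Apply d again to each 2-form coefficient. The only possible 3-form in R^3 is dx ∧ dy ∧ dz, with coefficient
  ∂(coeff of dy∧dz)/∂x - ∂(coeff of dx∧dz)/∂y + ∂(coeff of dx∧dy)/∂z
  = ∂/∂x (y + 4*z) - ∂/∂y (-3*z) + ∂/∂z (-2*y).
Each of these terms simplifies to sums of mixed partials that cancel in pairs. The result is 0 (by equality of mixed partials for smooth functions — Schwarz / Clairaut).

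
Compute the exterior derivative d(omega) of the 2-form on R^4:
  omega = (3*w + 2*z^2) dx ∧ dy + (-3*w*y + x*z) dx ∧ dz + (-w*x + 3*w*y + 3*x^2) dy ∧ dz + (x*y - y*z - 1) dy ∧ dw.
d(omega) = (2*w + 6*x + 4*z) dx ∧ dy ∧ dz + (y + 3) dx ∧ dy ∧ dw + (-3*y) dx ∧ dz ∧ dw + (-x + 4*y) dy ∧ dz ∧ dw

For a 2-form omega = sum_{i<j} g_{ij} dx_i ∧ dx_j, the exterior derivative is
  d(omega) = sum_{i<j} d(g_{ij}) ∧ dx_i ∧ dx_j = sum_{i<j, k} (∂g_{ij}/∂x_k) dx_k ∧ dx_i ∧ dx_j.
Expand each term, using dx_k ∧ dx_i ∧ dx_j = sgn(permutation) dx_{(a)} ∧ dx_{(b)} ∧ dx_{(c)} with (a < b < c) sorted:
  d(3*w + 2*z^2) includes (∂/∂z)(3*w + 2*z^2) dz = (4*z) dz, which multiplied by dx ∧ dy gives (4*z) dx ∧ dy ∧ dz
  d(3*w + 2*z^2) includes (∂/∂w)(3*w + 2*z^2) dw = (3) dw, which multiplied by dx ∧ dy gives (3) dx ∧ dy ∧ dw
  d(-3*w*y + x*z) includes (∂/∂y)(-3*w*y + x*z) dy = (-3*w) dy, which multiplied by dx ∧ dz gives (3*w) dx ∧ dy ∧ dz
  d(-3*w*y + x*z) includes (∂/∂w)(-3*w*y + x*z) dw = (-3*y) dw, which multiplied by dx ∧ dz gives (-3*y) dx ∧ dz ∧ dw
  d(-w*x + 3*w*y + 3*x^2) includes (∂/∂x)(-w*x + 3*w*y + 3*x^2) dx = (-w + 6*x) dx, which multiplied by dy ∧ dz gives (-w + 6*x) dx ∧ dy ∧ dz
  d(-w*x + 3*w*y + 3*x^2) includes (∂/∂w)(-w*x + 3*w*y + 3*x^2) dw = (-x + 3*y) dw, which multiplied by dy ∧ dz gives (-x + 3*y) dy ∧ dz ∧ dw
  d(x*y - y*z - 1) includes (∂/∂x)(x*y - y*z - 1) dx = (y) dx, which multiplied by dy ∧ dw gives (y) dx ∧ dy ∧ dw
  d(x*y - y*z - 1) includes (∂/∂z)(x*y - y*z - 1) dz = (-y) dz, which multiplied by dy ∧ dw gives (y) dy ∧ dz ∧ dw
Collecting like 3-forms: d(omega) = (2*w + 6*x + 4*z) dx ∧ dy ∧ dz + (y + 3) dx ∧ dy ∧ dw + (-3*y) dx ∧ dz ∧ dw + (-x + 4*y) dy ∧ dz ∧ dw.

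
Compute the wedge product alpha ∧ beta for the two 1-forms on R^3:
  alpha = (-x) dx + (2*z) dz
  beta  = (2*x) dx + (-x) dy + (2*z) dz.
alpha ∧ beta = (x^2) dx ∧ dy + (-6*x*z) dx ∧ dz + (2*x*z) dy ∧ dz

Distribute the wedge, using dx_i ∧ dx_j = -dx_j ∧ dx_i and dx_i ∧ dx_i = 0. For each pair (i, j) with i < j, the coefficient of dx_i ∧ dx_j in alpha ∧ beta is (alpha_i * beta_j - alpha_j * beta_i). Collecting: alpha ∧ beta = (x^2) dx ∧ dy + (-6*x*z) dx ∧ dz + (2*x*z) dy ∧ dz.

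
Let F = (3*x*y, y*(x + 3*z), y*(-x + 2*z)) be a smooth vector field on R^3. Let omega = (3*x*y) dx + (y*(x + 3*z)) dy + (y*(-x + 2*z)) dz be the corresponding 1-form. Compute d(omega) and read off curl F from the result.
d(omega) = (-x - 3*y + 2*z) dy ∧ dz + (y) dz ∧ dx + (-3*x + y) dx ∧ dy; curl F = (-x - 3*y + 2*z, y, -3*x + y)

d omega = sum_{i<j} (∂f_j/∂x_i - ∂f_i/∂x_j) dx_i ∧ dx_j. Under the identification (dy ∧ dz, dz ∧ dx, dx ∧ dy) ↔ (e_x, e_y, e_z), the coefficients are exactly the components of curl F. Compute:
  ∂R/∂y - ∂Q/∂z = (-x + 2*z) - (3*y) = -x - 3*y + 2*z
  ∂P/∂z - ∂R/∂x = (0) - (-y) = y
  ∂Q/∂x - ∂P/∂y = (y) - (3*x) = -3*x + y.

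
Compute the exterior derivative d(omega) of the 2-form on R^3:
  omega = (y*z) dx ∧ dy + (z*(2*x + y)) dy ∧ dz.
d(omega) = (y + 2*z) dx ∧ dy ∧ dz

For a 2-form omega = sum_{i<j} g_{ij} dx_i ∧ dx_j, the exterior derivative is
  d(omega) = sum_{i<j} d(g_{ij}) ∧ dx_i ∧ dx_j = sum_{i<j, k} (∂g_{ij}/∂x_k) dx_k ∧ dx_i ∧ dx_j.
Expand each term, using dx_k ∧ dx_i ∧ dx_j = sgn(permutation) dx_{(a)} ∧ dx_{(b)} ∧ dx_{(c)} with (a < b < c) sorted:
  d(y*z) includes (∂/∂z)(y*z) dz = (y) dz, which multiplied by dx ∧ dy gives (y) dx ∧ dy ∧ dz
  d(z*(2*x + y)) includes (∂/∂x)(z*(2*x + y)) dx = (2*z) dx, which multiplied by dy ∧ dz gives (2*z) dx ∧ dy ∧ dz
Collecting like 3-forms: d(omega) = (y + 2*z) dx ∧ dy ∧ dz.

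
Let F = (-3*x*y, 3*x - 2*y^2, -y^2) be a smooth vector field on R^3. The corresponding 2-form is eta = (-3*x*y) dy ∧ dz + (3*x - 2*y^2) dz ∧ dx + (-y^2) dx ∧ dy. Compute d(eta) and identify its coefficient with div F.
d(eta) = (-7*y) dx ∧ dy ∧ dz; div F = -7*y

For a 2-form in R^3 of the form above, applying d gives a 3-form with coefficient ∂P/∂x + ∂Q/∂y + ∂R/∂z:
  ∂P/∂x = -3*y
  ∂Q/∂y = -4*y
  ∂R/∂z = 0
Sum = -7*y, which is exactly div F.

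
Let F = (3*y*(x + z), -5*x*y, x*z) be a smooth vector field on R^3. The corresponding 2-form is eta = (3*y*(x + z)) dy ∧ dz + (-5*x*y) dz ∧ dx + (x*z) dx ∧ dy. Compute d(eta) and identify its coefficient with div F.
d(eta) = (-4*x + 3*y) dx ∧ dy ∧ dz; div F = -4*x + 3*y

For a 2-form in R^3 of the form above, applying d gives a 3-form with coefficient ∂P/∂x + ∂Q/∂y + ∂R/∂z:
  ∂P/∂x = 3*y
  ∂Q/∂y = -5*x
  ∂R/∂z = x
Sum = -4*x + 3*y, which is exactly div F.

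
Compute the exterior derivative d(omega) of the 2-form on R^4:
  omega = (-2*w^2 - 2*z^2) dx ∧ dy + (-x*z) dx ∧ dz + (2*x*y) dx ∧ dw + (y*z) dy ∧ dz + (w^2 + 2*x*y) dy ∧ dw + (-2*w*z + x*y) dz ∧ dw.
d(omega) = (-4*z) dx ∧ dy ∧ dz + (-4*w - 2*x + 2*y) dx ∧ dy ∧ dw + (y) dx ∧ dz ∧ dw + (x) dy ∧ dz ∧ dw

For a 2-form omega = sum_{i<j} g_{ij} dx_i ∧ dx_j, the exterior derivative is
  d(omega) = sum_{i<j} d(g_{ij}) ∧ dx_i ∧ dx_j = sum_{i<j, k} (∂g_{ij}/∂x_k) dx_k ∧ dx_i ∧ dx_j.
Expand each term, using dx_k ∧ dx_i ∧ dx_j = sgn(permutation) dx_{(a)} ∧ dx_{(b)} ∧ dx_{(c)} with (a < b < c) sorted:
  d(-2*w^2 - 2*z^2) includes (∂/∂z)(-2*w^2 - 2*z^2) dz = (-4*z) dz, which multiplied by dx ∧ dy gives (-4*z) dx ∧ dy ∧ dz
  d(-2*w^2 - 2*z^2) includes (∂/∂w)(-2*w^2 - 2*z^2) dw = (-4*w) dw, which multiplied by dx ∧ dy gives (-4*w) dx ∧ dy ∧ dw
  d(2*x*y) includes (∂/∂y)(2*x*y) dy = (2*x) dy, which multiplied by dx ∧ dw gives (-2*x) dx ∧ dy ∧ dw
  d(w^2 + 2*x*y) includes (∂/∂x)(w^2 + 2*x*y) dx = (2*y) dx, which multiplied by dy ∧ dw gives (2*y) dx ∧ dy ∧ dw
  d(-2*w*z + x*y) includes (∂/∂x)(-2*w*z + x*y) dx = (y) dx, which multiplied by dz ∧ dw gives (y) dx ∧ dz ∧ dw
  d(-2*w*z + x*y) includes (∂/∂y)(-2*w*z + x*y) dy = (x) dy, which multiplied by dz ∧ dw gives (x) dy ∧ dz ∧ dw
Collecting like 3-forms: d(omega) = (-4*z) dx ∧ dy ∧ dz + (-4*w - 2*x + 2*y) dx ∧ dy ∧ dw + (y) dx ∧ dz ∧ dw + (x) dy ∧ dz ∧ dw.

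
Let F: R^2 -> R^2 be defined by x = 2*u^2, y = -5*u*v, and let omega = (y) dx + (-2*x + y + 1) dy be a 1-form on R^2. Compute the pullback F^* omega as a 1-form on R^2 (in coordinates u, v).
F^* omega = (5*v*(5*u*v - 1)) du + (5*u*(4*u^2 + 5*u*v - 1)) dv

Using F^*(f dg) = (f ∘ F) d(g ∘ F), substitute each coordinate x_i by F_i(u, v) in f_i, and replace dx_i by d F_i = (∂F_i/∂u) du + (∂F_i/∂v) dv.
  For the x component: f_1(F) = -5*u*v; d F_1 = (4*u) du + (0) dv
  For the y component: f_2(F) = -4*u^2 - 5*u*v + 1; d F_2 = (-5*v) du + (-5*u) dv
Combining and collecting du, dv coefficients:
  coeff of du: 5*v*(5*u*v - 1)
  coeff of dv: 5*u*(4*u^2 + 5*u*v - 1)
F^* omega = (5*v*(5*u*v - 1)) du + (5*u*(4*u^2 + 5*u*v - 1)) dv.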